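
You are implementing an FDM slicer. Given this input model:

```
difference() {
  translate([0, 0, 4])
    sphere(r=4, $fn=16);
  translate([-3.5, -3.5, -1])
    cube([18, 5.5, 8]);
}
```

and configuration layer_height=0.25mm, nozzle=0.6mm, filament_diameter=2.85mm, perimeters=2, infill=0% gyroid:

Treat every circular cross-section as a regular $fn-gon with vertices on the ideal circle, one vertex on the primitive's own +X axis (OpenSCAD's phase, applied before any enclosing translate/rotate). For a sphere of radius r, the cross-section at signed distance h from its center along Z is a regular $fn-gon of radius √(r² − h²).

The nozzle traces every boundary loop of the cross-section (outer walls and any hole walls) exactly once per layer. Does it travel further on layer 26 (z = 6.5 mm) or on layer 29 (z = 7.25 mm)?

Layer 26 (z = 6.5): the r=4 sphere slices to a regular 16-gon of circumradius 3.122 (√(r²−h²) with h=2.5 from center) (perimeter = 2·16·3.122·sin(180°/16) = 19.49 mm); the 18×5.5 cube at (-3.5, -3.5) contributes its full rectangle (perimeter 47.00 mm); Taking the first minus the rest: starting from the r=4 sphere, the 18×5.5 cube at (-3.5, -3.5) partially overlaps it — only the 26.31 mm² overlap (of its 99.00 mm²) is removed, clipping the outline — boundary = 10.07 mm. So its perimeter = 10.07 mm. Layer 29 (z = 7.25): the r=4 sphere slices to a regular 16-gon of circumradius 2.332 (√(r²−h²) with h=3.25 from center) (perimeter = 2·16·2.332·sin(180°/16) = 14.56 mm); the cube at (-3.5, -3.5) is absent (z outside [-1, 7]); Taking the first minus the rest: none of the subtracted shapes is present at this height, so the r=4 sphere is unchanged — boundary = 14.56 mm. So its perimeter = 14.56 mm. Layer 29 is larger (14.56 vs 10.07 mm).

layer 29 (z = 7.25 mm)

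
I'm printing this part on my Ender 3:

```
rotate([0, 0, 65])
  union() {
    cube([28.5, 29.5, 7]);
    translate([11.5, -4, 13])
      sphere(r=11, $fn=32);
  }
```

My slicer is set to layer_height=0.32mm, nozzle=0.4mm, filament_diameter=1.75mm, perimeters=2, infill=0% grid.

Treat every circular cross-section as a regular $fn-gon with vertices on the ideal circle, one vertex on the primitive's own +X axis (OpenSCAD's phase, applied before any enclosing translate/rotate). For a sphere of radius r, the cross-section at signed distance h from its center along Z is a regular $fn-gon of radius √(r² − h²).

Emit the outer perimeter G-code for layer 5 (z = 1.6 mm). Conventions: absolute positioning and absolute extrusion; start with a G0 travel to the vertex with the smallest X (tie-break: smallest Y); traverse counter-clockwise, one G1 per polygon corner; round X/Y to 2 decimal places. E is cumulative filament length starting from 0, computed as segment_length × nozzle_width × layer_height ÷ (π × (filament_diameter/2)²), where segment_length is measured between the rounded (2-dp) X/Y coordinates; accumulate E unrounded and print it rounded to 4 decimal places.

G0 X-26.74 Y12.47 Z1.60
G1 X0.00 Y0.00 E1.5701
G1 X12.04 Y25.83 E3.0867
G1 X-14.69 Y38.30 E4.6563
G1 X-26.74 Y12.47 E6.1731

At z = 1.6 mm: the cube is present — its section is the full 28.5×29.5 rectangle; the sphere at (11.5, -4) is not intersected at this z (|z−center|=11.400 > r=11); Combining (union): only the 28.5×29.5 cube is present, so the union is just that shape — 1 connected region; (whole slice rotated 65° about Z — lengths, areas and connectivity unchanged). The outline is a single polygon with 4 vertices. Extrusion per mm of travel: 0.4 × 0.32 / (π × 0.875²) = 0.053216. Accumulating E over each segment gives final E = 6.1731.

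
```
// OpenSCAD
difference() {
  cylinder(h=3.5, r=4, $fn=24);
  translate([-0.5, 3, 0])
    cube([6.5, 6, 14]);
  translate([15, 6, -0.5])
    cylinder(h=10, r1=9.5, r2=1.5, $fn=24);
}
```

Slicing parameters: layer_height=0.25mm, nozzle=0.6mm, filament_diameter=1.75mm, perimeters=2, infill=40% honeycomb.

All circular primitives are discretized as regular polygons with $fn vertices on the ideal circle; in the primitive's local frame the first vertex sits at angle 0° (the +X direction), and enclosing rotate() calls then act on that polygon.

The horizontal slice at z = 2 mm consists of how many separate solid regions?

1

At z = 2 mm: the r=4 cylinder contributes a regular 24-gon of circumradius 4; the cube at (-0.5, 3) (footprint 6.5×6) is included at this height; the cone at (15, 6) (r1=9.5→r2=1.5) has section circumradius 7.500 here — a regular 24-gon; Taking the first minus the rest: starting from the r=4 cylinder, the 6.5×6 cube at (-0.5, 3) partially overlaps it — only the 2.23 mm² overlap (of its 39.00 mm²) is removed, clipping the outline; the cone at (15, 6) misses the remaining region (no effect) — 1 connected region. The result has 1 disconnected region.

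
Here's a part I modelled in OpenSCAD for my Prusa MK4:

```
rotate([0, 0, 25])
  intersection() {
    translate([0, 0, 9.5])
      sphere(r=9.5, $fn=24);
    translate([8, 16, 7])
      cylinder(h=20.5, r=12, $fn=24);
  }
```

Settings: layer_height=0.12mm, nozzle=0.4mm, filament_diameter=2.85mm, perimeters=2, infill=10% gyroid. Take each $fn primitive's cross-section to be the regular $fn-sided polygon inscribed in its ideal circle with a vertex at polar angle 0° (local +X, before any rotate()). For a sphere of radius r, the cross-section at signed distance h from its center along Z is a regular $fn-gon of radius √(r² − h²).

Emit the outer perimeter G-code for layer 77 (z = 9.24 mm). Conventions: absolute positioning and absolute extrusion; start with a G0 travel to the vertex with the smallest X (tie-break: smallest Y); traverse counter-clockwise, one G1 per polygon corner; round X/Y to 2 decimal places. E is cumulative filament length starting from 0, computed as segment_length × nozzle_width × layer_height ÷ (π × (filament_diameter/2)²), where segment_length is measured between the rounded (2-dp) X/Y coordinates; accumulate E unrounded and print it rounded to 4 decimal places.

G0 X-5.56 Y7.62 Z9.24
G1 X-3.62 Y6.61 E0.0165
G1 X-0.56 Y5.93 E0.0400
G1 X2.57 Y6.06 E0.0636
G1 X5.56 Y7.01 E0.0872
G1 X5.99 Y7.28 E0.0910
G1 X5.45 Y7.78 E0.0966
G1 X3.25 Y8.92 E0.1152
G1 X0.83 Y9.46 E0.1339
G1 X-1.65 Y9.35 E0.1526
G1 X-4.01 Y8.61 E0.1712
G1 X-5.56 Y7.62 E0.1850

At z = 9.24 mm: the sphere: section is a regular 24-gon, circumradius = √(r²−h²) = √(9.5²−0.26²) = 9.496; the r=12 cylinder at (8, 16) gives a regular 24-gon of circumradius 12 (constant along its height); After intersecting: the r=12 cylinder at (8, 16) partially overlaps the r=9.5 sphere; clipping to the common part keeps 27.42 mm² — 1 connected region; (rotated 25° about Z; rotation is an isometry so areas/perimeters/island counts are preserved). The outline is a single polygon with 11 vertices. Extrusion per mm of travel: 0.4 × 0.12 / (π × 1.425²) = 0.007524. Accumulating E over each segment gives final E = 0.1850.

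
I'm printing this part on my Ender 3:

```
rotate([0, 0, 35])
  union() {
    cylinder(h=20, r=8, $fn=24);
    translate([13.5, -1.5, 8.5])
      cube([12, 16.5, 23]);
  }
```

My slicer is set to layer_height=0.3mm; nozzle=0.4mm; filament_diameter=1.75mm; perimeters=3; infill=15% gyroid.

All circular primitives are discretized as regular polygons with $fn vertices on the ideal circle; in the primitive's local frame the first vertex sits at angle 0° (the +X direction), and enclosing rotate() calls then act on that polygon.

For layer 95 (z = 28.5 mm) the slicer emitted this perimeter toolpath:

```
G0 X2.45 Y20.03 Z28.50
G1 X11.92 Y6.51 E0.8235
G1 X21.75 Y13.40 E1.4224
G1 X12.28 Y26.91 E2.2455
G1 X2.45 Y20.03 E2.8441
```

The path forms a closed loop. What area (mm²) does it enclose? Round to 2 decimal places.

Apply the shoelace formula to the sequence of (X, Y) vertices; enclosed area = 198.05 mm².

198.05 mm²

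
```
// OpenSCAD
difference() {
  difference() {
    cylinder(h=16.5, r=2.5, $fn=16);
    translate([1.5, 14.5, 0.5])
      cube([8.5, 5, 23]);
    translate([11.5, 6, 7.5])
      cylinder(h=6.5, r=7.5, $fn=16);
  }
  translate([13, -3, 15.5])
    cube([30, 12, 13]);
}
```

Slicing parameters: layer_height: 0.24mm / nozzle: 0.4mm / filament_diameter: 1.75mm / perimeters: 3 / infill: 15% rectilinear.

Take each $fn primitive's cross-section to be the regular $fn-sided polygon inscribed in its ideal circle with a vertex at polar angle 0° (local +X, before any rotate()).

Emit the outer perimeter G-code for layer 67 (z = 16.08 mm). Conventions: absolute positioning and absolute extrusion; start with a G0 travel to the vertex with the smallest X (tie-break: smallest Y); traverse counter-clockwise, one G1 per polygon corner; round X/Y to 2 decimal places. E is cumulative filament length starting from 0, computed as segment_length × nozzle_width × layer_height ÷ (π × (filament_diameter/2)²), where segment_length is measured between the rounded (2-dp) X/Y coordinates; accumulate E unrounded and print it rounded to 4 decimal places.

At z = 16.08 mm: the cylinder: section is a regular 16-gon, circumradius r=2.5; the 8.5×5 cube at (1.5, 14.5) contributes its full rectangle; the cylinder at (11.5, 6) is not intersected at this z (z outside [7.5, 14]); Subtracting the remaining from the first: starting from the r=2.5 cylinder, the 8.5×5 cube at (1.5, 14.5) misses the remaining region (no effect) — 1 connected region; the 30×12 cube at (13, -3) contributes its full rectangle; Taking the first minus the rest: starting from the result so far, the 30×12 cube at (13, -3) misses the remaining region (no effect) — 1 connected region. The outline is a single polygon with 16 vertices. Extrusion per mm of travel: 0.4 × 0.24 / (π × 0.875²) = 0.039912. Accumulating E over each segment gives final E = 0.6233.

G0 X-2.50 Y0.00 Z16.08
G1 X-2.31 Y-0.96 E0.0391
G1 X-1.77 Y-1.77 E0.0779
G1 X-0.96 Y-2.31 E0.1168
G1 X0.00 Y-2.50 E0.1558
G1 X0.96 Y-2.31 E0.1949
G1 X1.77 Y-1.77 E0.2337
G1 X2.31 Y-0.96 E0.2726
G1 X2.50 Y0.00 E0.3117
G1 X2.31 Y0.96 E0.3507
G1 X1.77 Y1.77 E0.3896
G1 X0.96 Y2.31 E0.4284
G1 X0.00 Y2.50 E0.4675
G1 X-0.96 Y2.31 E0.5065
G1 X-1.77 Y1.77 E0.5454
G1 X-2.31 Y0.96 E0.5842
G1 X-2.50 Y0.00 E0.6233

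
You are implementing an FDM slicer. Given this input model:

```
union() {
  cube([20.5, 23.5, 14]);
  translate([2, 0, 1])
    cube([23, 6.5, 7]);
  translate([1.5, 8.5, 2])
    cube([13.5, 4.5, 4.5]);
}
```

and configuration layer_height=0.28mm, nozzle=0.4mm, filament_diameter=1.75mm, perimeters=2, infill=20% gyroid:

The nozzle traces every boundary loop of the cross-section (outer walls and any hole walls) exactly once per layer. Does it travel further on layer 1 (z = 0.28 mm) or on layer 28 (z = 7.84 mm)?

layer 28 (z = 7.84 mm)

Layer 1 (z = 0.28): the cube (footprint 20.5×23.5) is included at this height (perimeter 88.00 mm); the cube at (2, 0) is absent (z outside [1, 8]); the cube at (1.5, 8.5) is absent (z outside [2, 6.5]); Merging all regions: only the 20.5×23.5 cube is present, so the union is just that shape — boundary = 88.00 mm. So its perimeter = 88.00 mm. Layer 28 (z = 7.84): the cube (footprint 20.5×23.5) is included at this height (perimeter 88.00 mm); the cube at (2, 0) is present — its section is the full 23×6.5 rectangle (perimeter 59.00 mm); the cube at (1.5, 8.5) is not intersected at this z (z outside [2, 6.5]); Taking the union: the regions partially overlap (shared area 120.25 mm²), so the edge portions inside another operand are dropped and the merged outline is re-measured after clipping — boundary = 97.00 mm. So its perimeter = 97.00 mm. Layer 28 is larger (97.00 vs 88.00 mm).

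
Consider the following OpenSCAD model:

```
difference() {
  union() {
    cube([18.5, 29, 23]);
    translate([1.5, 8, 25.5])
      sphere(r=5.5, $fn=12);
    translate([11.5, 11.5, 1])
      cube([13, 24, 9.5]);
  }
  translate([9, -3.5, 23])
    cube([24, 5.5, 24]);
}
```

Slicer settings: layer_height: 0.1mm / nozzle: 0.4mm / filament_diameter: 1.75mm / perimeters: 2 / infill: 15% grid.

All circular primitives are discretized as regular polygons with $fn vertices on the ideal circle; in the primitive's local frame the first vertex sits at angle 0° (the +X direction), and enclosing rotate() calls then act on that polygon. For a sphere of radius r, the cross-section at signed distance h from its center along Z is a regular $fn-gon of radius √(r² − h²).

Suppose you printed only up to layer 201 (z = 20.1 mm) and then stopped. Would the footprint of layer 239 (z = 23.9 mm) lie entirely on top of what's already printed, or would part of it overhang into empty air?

Compare the two slices. At z = 20.1: the 18.5×29 cube contributes its full rectangle (area 536.50 mm²); the r=5.5 sphere at (1.5, 8) contributes a regular 12-gon of circumradius √(5.5²−5.4²) = 1.044 (area = (12/2)·1.044²·sin(360°/12) = 3.27 mm²); the cube at (11.5, 11.5) does not reach this height (z outside [1, 10.5]); Combining (union): the r=5.5 sphere at (1.5, 8) lies entirely inside the 18.5×29 cube, so the union is just the 18.5×29 cube — area = 536.50 mm²; the cube at (9, -3.5) does not reach this height (z outside [23, 47]); After the difference (first − rest): none of the subtracted shapes is present at this height, so the result so far is unchanged — area = 536.50 mm². At z = 23.9: the cube is not intersected at this z (z outside [0, 23]); the r=5.5 sphere at (1.5, 8) slices to a regular 12-gon of circumradius 5.262 (√(r²−h²) with h=1.6 from center) (area = (12/2)·5.262²·sin(360°/12) = 83.07 mm²); the cube at (11.5, 11.5) does not reach this height (z outside [1, 10.5]); Merging all regions: only the r=5.5 sphere at (1.5, 8) is present, so the union is just that shape — area = 83.07 mm²; the cube at (9, -3.5) (footprint 24×5.5) is included at this height (area 132.00 mm²); Taking the first minus the rest: starting from the result so far (83.07 mm²), the 24×5.5 cube at (9, -3.5) misses the remaining region (no effect) — area = 83.07 mm². Checking containment: at z = 23.9 the cross-section extends beyond the z = 20.1 cross-section by about 26.35 mm².

part overhangs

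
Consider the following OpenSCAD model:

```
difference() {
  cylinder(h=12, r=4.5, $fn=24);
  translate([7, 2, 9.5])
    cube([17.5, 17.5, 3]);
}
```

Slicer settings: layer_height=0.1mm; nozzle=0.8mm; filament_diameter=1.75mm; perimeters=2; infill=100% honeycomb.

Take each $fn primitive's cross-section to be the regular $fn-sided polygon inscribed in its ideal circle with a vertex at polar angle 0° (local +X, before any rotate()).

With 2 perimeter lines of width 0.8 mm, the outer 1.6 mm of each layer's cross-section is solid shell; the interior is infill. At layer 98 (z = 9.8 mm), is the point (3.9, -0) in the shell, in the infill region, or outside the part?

shell

At z = 9.8 mm: the cylinder: section is a regular 24-gon, circumradius r=4.5; the cube at (7, 2) is present — its section is the full 17.5×17.5 rectangle; Taking the first minus the rest: starting from the r=4.5 cylinder, the 17.5×17.5 cube at (7, 2) misses the remaining region (no effect) — 1 connected region. Overall, the cross-section is a single solid region. The nearest boundary edge runs (4.35, 1.16)→(4.50, 0.00); distance from the point to it = 0.59 mm. The point is inside the cross-section, 0.59 mm from the nearest boundary — within the 1.6 mm shell band (2 × 0.8).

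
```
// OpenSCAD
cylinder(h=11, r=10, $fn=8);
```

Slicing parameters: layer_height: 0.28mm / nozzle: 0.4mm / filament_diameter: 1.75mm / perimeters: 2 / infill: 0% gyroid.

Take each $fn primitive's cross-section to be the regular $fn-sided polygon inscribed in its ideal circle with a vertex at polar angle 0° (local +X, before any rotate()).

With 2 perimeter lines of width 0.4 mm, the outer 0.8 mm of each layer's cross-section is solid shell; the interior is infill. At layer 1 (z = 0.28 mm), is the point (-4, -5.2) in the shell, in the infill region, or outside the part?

infill

At z = 0.28 mm: the cylinder: section is a regular 8-gon, circumradius r=10. Overall, the cross-section is a single solid region. The nearest boundary edge runs (-7.07, -7.07)→(-0.00, -10.00); distance from the point to it = 2.90 mm. The point is inside the cross-section and 2.90 mm from the nearest boundary — more than the 0.8 mm shell width (2 × 0.4), so it's in the infill interior.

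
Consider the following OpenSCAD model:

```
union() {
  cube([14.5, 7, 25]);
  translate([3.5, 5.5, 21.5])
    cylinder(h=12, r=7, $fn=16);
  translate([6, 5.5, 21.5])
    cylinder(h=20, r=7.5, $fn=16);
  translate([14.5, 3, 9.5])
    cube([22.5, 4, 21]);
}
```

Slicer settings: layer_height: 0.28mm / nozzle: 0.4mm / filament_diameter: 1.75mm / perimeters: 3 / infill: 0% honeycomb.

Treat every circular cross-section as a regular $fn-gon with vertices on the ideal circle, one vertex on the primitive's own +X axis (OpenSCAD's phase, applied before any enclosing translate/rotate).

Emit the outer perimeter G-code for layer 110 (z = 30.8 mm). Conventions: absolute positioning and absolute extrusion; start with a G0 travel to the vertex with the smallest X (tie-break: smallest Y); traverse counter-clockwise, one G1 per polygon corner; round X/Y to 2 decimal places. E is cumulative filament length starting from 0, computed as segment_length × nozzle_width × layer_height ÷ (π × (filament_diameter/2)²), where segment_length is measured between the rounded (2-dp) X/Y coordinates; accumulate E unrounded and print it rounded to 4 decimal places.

G0 X-3.50 Y5.50 Z30.80
G1 X-2.97 Y2.82 E0.1272
G1 X-1.45 Y0.55 E0.2544
G1 X0.82 Y-0.97 E0.3816
G1 X3.12 Y-1.43 E0.4908
G1 X3.13 Y-1.43 E0.4913
G1 X6.00 Y-2.00 E0.6276
G1 X8.87 Y-1.43 E0.7638
G1 X11.30 Y0.20 E0.9001
G1 X12.93 Y2.63 E1.0363
G1 X13.50 Y5.50 E1.1726
G1 X12.93 Y8.37 E1.3088
G1 X11.30 Y10.80 E1.4451
G1 X8.87 Y12.43 E1.5813
G1 X6.00 Y13.00 E1.7176
G1 X3.13 Y12.43 E1.8538
G1 X3.12 Y12.43 E1.8543
G1 X0.82 Y11.97 E1.9635
G1 X-1.45 Y10.45 E2.0907
G1 X-2.97 Y8.18 E2.2179
G1 X-3.50 Y5.50 E2.3451

At z = 30.8 mm: the cube is not intersected at this z (z outside [0, 25]); the r=7 cylinder at (3.5, 5.5) contributes a regular 16-gon of circumradius 7; the r=7.5 cylinder at (6, 5.5) contributes a regular 16-gon of circumradius 7.5; the cube at (14.5, 3) is absent (z outside [9.5, 30.5]); Combining (union): the regions partially overlap (shared area 124.85 mm²), so overlapping operands fuse into one piece — 1 connected region. The outline is a single polygon with 20 vertices. Extrusion per mm of travel: 0.4 × 0.28 / (π × 0.875²) = 0.046564. Accumulating E over each segment gives final E = 2.3451.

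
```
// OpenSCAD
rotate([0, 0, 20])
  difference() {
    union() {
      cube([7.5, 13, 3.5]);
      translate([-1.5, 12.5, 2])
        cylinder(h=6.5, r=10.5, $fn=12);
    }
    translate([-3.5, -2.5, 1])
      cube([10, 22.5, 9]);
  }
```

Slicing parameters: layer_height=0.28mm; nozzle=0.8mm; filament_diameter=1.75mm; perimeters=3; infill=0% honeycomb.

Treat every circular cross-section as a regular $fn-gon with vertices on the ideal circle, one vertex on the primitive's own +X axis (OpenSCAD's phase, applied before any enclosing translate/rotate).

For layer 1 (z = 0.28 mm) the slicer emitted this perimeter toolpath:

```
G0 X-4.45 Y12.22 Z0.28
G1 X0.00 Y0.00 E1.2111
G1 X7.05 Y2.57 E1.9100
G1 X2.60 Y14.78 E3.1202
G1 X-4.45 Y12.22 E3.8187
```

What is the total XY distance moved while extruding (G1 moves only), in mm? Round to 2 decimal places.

41.00 mm

Sum the Euclidean lengths of each G1 segment: total = 41.00 mm.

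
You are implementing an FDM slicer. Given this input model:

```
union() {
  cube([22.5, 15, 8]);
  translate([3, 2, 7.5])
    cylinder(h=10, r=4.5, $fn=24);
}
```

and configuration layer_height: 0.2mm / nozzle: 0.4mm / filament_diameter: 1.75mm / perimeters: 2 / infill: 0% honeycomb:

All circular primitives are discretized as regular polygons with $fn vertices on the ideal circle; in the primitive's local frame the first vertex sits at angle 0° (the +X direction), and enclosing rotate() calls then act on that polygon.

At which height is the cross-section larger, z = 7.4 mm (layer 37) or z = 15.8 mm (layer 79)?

Layer 37 (z = 7.4): the cube is present — its section is the full 22.5×15 rectangle (area 337.50 mm²); the cylinder at (3, 2) is absent (z outside [7.5, 17.5]); Taking the union: only the 22.5×15 cube is present, so the union is just that shape — area = 337.50 mm². So its area = 337.50 mm². Layer 79 (z = 15.8): the cube is absent (z outside [0, 8]); the r=4.5 cylinder at (3, 2) contributes a regular 24-gon of circumradius 4.5 (area = (24/2)·4.500²·sin(360°/24) = 62.89 mm²); Merging all regions: only the r=4.5 cylinder at (3, 2) is present, so the union is just that shape — area = 62.89 mm². So its area = 62.89 mm². Layer 37 is larger (337.50 vs 62.89 mm²).

layer 37 (z = 7.4 mm)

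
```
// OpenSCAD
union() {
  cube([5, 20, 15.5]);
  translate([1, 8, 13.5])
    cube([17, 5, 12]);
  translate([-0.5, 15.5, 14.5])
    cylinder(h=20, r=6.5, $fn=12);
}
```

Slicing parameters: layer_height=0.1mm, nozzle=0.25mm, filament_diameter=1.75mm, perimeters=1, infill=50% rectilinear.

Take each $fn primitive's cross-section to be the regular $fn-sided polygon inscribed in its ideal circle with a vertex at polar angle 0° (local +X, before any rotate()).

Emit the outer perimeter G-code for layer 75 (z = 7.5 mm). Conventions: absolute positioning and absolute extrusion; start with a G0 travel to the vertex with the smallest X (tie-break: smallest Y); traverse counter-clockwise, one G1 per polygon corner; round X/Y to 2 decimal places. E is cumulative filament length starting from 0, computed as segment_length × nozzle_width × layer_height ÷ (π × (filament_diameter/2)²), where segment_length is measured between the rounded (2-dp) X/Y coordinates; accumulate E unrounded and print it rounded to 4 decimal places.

G0 X0.00 Y0.00 Z7.50
G1 X5.00 Y0.00 E0.0520
G1 X5.00 Y20.00 E0.2598
G1 X0.00 Y20.00 E0.3118
G1 X0.00 Y0.00 E0.5197

At z = 7.5 mm: the cube (footprint 5×20) is included at this height; the cube at (1, 8) is absent (z outside [13.5, 25.5]); the cylinder at (-0.5, 15.5) does not reach this height (z outside [14.5, 34.5]); Combining (union): only the 5×20 cube is present, so the union is just that shape — 1 connected region. The outline is a single polygon with 4 vertices. Extrusion per mm of travel: 0.25 × 0.1 / (π × 0.875²) = 0.010394. Accumulating E over each segment gives final E = 0.5197.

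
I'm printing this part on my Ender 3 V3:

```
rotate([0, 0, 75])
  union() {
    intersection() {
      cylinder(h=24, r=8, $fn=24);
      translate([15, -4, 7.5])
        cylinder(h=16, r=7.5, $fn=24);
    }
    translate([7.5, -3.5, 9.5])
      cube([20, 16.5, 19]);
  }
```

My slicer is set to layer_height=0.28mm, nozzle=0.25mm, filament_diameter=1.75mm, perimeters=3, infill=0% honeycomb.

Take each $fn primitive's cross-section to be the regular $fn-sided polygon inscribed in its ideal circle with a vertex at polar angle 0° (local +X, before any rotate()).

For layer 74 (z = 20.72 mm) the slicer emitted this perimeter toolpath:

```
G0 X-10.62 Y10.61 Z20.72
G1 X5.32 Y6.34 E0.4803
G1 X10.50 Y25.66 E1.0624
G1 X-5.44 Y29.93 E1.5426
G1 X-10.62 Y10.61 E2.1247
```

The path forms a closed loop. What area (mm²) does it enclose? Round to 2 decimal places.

330.08 mm²

Apply the shoelace formula to the sequence of (X, Y) vertices; enclosed area = 330.08 mm².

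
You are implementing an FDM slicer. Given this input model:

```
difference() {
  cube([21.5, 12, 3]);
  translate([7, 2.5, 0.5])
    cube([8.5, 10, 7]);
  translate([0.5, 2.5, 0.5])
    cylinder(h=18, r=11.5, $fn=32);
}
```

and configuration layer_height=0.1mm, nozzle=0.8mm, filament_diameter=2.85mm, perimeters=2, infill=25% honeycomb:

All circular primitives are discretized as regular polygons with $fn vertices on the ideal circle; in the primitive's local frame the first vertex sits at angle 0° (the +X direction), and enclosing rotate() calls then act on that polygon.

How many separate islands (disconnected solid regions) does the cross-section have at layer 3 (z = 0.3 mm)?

1

At z = 0.3 mm: the 21.5×12 cube contributes its full rectangle; the cube at (7, 2.5) is absent (z outside [0.5, 7.5]); the cylinder at (0.5, 2.5) is not intersected at this z (z outside [0.5, 18.5]); After the difference (first − rest): none of the subtracted shapes is present at this height, so the 21.5×12 cube is unchanged — 1 connected region. Overall, the cross-section is a single solid region. Island count = 1.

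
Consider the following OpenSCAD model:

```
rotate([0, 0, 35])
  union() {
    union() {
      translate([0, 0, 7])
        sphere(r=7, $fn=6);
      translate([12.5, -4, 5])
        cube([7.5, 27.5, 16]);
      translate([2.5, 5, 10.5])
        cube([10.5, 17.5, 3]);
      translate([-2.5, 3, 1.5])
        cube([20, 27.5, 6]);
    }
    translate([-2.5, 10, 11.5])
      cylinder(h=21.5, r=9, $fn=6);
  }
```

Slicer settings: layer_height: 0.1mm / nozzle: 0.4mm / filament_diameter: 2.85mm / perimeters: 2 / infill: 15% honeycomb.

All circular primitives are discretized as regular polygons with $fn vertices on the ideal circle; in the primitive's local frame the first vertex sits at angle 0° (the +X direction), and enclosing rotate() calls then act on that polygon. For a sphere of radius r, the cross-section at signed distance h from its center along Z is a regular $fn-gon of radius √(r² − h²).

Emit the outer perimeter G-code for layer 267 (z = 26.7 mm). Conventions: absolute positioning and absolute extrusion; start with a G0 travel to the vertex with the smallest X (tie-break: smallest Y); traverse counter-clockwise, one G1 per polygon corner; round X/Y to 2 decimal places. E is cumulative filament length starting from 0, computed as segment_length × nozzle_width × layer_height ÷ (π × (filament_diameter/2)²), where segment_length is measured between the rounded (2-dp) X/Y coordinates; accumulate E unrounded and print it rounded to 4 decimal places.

At z = 26.7 mm: the sphere does not reach this height (|z−center|=19.700 > r=7); the cube at (12.5, -4) does not reach this height (z outside [5, 21]); the cube at (2.5, 5) does not reach this height (z outside [10.5, 13.5]); the cube at (-2.5, 3) does not reach this height (z outside [1.5, 7.5]); Taking the union: nothing is present at this height; the r=9 cylinder at (-2.5, 10) contributes a regular 6-gon of circumradius 9; Merging all regions: only the r=9 cylinder at (-2.5, 10) is present, so the union is just that shape — 1 connected region; (whole slice rotated 35° about Z — lengths, areas and connectivity unchanged). The outline is a single polygon with 6 vertices. Extrusion per mm of travel: 0.4 × 0.1 / (π × 1.425²) = 0.006270. Accumulating E over each segment gives final E = 0.3386.

G0 X-15.94 Y10.56 Z26.70
G1 X-15.16 Y1.60 E0.0564
G1 X-7.00 Y-2.21 E0.1129
G1 X0.37 Y2.95 E0.1693
G1 X-0.41 Y11.92 E0.2257
G1 X-8.57 Y15.72 E0.2822
G1 X-15.94 Y10.56 E0.3386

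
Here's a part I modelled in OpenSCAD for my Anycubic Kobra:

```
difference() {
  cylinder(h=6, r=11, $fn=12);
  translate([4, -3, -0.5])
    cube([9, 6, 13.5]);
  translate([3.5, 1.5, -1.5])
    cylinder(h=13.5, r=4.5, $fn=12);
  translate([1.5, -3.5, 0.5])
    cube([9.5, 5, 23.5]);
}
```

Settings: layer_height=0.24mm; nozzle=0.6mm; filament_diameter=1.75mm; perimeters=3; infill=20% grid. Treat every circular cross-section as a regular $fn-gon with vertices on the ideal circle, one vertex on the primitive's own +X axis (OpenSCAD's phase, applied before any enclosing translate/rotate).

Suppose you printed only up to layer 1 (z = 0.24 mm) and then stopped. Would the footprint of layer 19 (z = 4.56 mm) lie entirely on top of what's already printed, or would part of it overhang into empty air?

Compare the two slices. At z = 0.24: the r=11 cylinder gives a regular 12-gon of circumradius 11 (constant along its height) (area = (12/2)·11.000²·sin(360°/12) = 363.00 mm²); the cube at (4, -3) (footprint 9×6) is included at this height (area 54.00 mm²); the r=4.5 cylinder at (3.5, 1.5) contributes a regular 12-gon of circumradius 4.5 (area = (12/2)·4.500²·sin(360°/12) = 60.75 mm²); the cube at (1.5, -3.5) is not intersected at this z (z outside [0.5, 24]); Subtracting the remaining from the first: starting from the r=11 cylinder (363.00 mm²), the 9×6 cube at (4, -3) partially overlaps it — only the 39.59 mm² overlap (of its 54.00 mm²) is removed, clipping the outline; the r=4.5 cylinder at (3.5, 1.5) partially overlaps it — only the 42.08 mm² overlap (of its 60.75 mm²) is removed, clipping the outline — area = 281.33 mm². At z = 4.56: the cylinder: section is a regular 12-gon, circumradius r=11 (area = (12/2)·11.000²·sin(360°/12) = 363.00 mm²); the cube at (4, -3) (footprint 9×6) is included at this height (area 54.00 mm²); the r=4.5 cylinder at (3.5, 1.5) contributes a regular 12-gon of circumradius 4.5 (area = (12/2)·4.500²·sin(360°/12) = 60.75 mm²); the 9.5×5 cube at (1.5, -3.5) contributes its full rectangle (area 47.50 mm²); Subtracting the remaining from the first: starting from the r=11 cylinder (363.00 mm²), the 9×6 cube at (4, -3) partially overlaps it — only the 39.59 mm² overlap (of its 54.00 mm²) is removed, clipping the outline; the r=4.5 cylinder at (3.5, 1.5) partially overlaps it — only the 42.08 mm² overlap (of its 60.75 mm²) is removed, clipping the outline; the 9.5×5 cube at (1.5, -3.5) partially overlaps it — only the 4.88 mm² overlap (of its 47.50 mm²) is removed, clipping the outline — area = 276.45 mm². Checking containment: the cross-section at z = 4.56 is a subset of the cross-section at z = 0.24.

entirely on top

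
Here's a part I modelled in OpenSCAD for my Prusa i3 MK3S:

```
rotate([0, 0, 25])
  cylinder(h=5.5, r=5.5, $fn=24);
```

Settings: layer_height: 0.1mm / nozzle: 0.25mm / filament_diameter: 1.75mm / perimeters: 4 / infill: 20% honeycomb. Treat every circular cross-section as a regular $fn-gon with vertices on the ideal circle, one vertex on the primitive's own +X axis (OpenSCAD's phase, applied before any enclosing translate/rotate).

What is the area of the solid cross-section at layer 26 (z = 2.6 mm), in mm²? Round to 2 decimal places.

At z = 2.6 mm: the r=5.5 cylinder contributes a regular 24-gon of circumradius 5.5 (area = (24/2)·5.500²·sin(360°/24) = 93.95 mm²); (whole slice rotated 25° about Z — lengths, areas and connectivity unchanged). Overall, the cross-section is a single solid region. Net area = 93.95 mm².

93.95 mm²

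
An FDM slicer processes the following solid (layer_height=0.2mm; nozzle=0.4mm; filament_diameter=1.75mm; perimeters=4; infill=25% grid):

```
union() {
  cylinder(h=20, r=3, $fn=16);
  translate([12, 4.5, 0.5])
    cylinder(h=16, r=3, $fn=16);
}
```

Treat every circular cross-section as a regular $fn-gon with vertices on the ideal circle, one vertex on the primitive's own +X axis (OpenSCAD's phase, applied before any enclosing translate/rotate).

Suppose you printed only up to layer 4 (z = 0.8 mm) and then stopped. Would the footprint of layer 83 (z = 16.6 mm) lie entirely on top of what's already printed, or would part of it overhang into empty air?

Compare the two slices. At z = 0.8: the cylinder: section is a regular 16-gon, circumradius r=3 (area = (16/2)·3.000²·sin(360°/16) = 27.55 mm²); the r=3 cylinder at (12, 4.5) gives a regular 16-gon of circumradius 3 (constant along its height) (area = (16/2)·3.000²·sin(360°/16) = 27.55 mm²); Taking the union: the 2 present regions are separate (no shared area or edge), so areas and boundary lengths simply add and each stays a separate island — area = 55.11 mm². At z = 16.6: the r=3 cylinder gives a regular 16-gon of circumradius 3 (constant along its height) (area = (16/2)·3.000²·sin(360°/16) = 27.55 mm²); the cylinder at (12, 4.5) does not reach this height (z outside [0.5, 16.5]); Taking the union: only the r=3 cylinder is present, so the union is just that shape — area = 27.55 mm². Checking containment: the cross-section at z = 16.6 is a subset of the cross-section at z = 0.8.

entirely on top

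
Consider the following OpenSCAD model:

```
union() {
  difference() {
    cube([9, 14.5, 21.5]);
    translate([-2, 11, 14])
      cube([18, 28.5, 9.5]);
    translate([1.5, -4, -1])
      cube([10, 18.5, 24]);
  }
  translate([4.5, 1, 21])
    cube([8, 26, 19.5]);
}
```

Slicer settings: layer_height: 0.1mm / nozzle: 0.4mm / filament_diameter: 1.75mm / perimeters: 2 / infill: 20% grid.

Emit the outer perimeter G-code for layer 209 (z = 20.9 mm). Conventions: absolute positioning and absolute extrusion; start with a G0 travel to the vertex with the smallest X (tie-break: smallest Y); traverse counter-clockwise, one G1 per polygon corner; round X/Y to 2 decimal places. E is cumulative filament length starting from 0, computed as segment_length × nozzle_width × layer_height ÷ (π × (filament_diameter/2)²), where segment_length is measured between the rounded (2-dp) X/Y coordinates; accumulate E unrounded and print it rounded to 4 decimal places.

G0 X0.00 Y0.00 Z20.90
G1 X1.50 Y0.00 E0.0249
G1 X1.50 Y11.00 E0.2079
G1 X0.00 Y11.00 E0.2328
G1 X0.00 Y0.00 E0.4158

At z = 20.9 mm: the cube is present — its section is the full 9×14.5 rectangle; the cube at (-2, 11) is present — its section is the full 18×28.5 rectangle; the cube at (1.5, -4) is present — its section is the full 10×18.5 rectangle; Subtracting the remaining from the first: starting from the 9×14.5 cube, the 18×28.5 cube at (-2, 11) partially overlaps it — only the 31.50 mm² overlap (of its 513.00 mm²) is removed, clipping the outline; the 10×18.5 cube at (1.5, -4) partially overlaps it — only the 82.50 mm² overlap (of its 185.00 mm²) is removed, clipping the outline — 1 connected region; the cube at (4.5, 1) is not intersected at this z (z outside [21, 40.5]); Combining (union): only that combined region is present, so the union is just that shape — 1 connected region. The outline is a single polygon with 4 vertices. Extrusion per mm of travel: 0.4 × 0.1 / (π × 0.875²) = 0.016630. Accumulating E over each segment gives final E = 0.4158.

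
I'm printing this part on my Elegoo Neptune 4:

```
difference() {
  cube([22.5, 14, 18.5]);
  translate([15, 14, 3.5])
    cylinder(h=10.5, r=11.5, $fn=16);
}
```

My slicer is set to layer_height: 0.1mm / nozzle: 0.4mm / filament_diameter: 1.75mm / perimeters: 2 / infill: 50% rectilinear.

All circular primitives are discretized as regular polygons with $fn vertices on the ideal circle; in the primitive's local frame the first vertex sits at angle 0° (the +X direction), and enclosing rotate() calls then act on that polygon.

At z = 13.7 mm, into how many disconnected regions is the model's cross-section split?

1

At z = 13.7 mm: the 22.5×14 cube contributes its full rectangle; the r=11.5 cylinder at (15, 14) contributes a regular 16-gon of circumradius 11.5; Subtracting the remaining from the first: starting from the 22.5×14 cube, the r=11.5 cylinder at (15, 14) partially overlaps it — only the 179.62 mm² overlap (of its 404.88 mm²) is removed, clipping the outline — 1 connected region. The result has 1 disconnected region.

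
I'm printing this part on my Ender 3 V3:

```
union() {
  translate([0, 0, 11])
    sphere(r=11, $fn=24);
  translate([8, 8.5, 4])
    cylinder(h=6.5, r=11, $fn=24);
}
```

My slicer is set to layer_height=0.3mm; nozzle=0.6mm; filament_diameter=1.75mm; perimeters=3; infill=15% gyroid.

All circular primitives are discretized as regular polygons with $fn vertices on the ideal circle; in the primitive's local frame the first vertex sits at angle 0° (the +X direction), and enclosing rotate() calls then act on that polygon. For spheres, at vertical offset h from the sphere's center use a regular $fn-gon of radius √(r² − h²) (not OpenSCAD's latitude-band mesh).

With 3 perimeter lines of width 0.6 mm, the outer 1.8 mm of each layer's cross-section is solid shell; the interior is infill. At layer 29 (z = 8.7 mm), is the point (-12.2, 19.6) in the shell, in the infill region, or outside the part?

At z = 8.7 mm: the r=11 sphere contributes a regular 24-gon of circumradius √(11²−2.3²) = 10.757; the r=11 cylinder at (8, 8.5) contributes a regular 24-gon of circumradius 11; Combining (union): the regions partially overlap (shared area 127.83 mm²), so overlapping operands fuse into one piece — 1 connected region. Overall, the cross-section is a single solid region. The nearest boundary edge runs (-2.63, 11.35)→(-1.53, 14.00); distance from the point to it = 12.05 mm. The point is not inside any of the regions above, so it lies outside the cross-section (12.05 mm from the nearest boundary).

outside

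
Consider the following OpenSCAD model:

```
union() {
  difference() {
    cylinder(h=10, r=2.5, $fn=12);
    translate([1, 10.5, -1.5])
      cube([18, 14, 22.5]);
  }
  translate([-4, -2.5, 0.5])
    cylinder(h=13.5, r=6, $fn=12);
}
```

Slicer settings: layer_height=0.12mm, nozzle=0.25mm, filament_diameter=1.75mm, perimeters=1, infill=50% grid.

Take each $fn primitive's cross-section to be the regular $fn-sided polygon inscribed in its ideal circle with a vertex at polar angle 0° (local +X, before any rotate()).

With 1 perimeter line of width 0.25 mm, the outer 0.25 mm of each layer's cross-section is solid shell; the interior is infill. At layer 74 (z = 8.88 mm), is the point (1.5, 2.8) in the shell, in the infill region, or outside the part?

outside

At z = 8.88 mm: the cylinder: section is a regular 12-gon, circumradius r=2.5; the cube at (1, 10.5) is present — its section is the full 18×14 rectangle; Taking the first minus the rest: starting from the r=2.5 cylinder, the 18×14 cube at (1, 10.5) misses the remaining region (no effect) — 1 connected region; the r=6 cylinder at (-4, -2.5) contributes a regular 12-gon of circumradius 6; Merging all regions: the regions partially overlap (shared area 14.01 mm²), so overlapping operands fuse into one piece — 1 connected region. Overall, the cross-section is a single solid region. The nearest boundary edge runs (0.00, 2.50)→(1.25, 2.17); distance from the point to it = 0.68 mm. The point is not inside any of the regions above, so it lies outside the cross-section (0.68 mm from the nearest boundary).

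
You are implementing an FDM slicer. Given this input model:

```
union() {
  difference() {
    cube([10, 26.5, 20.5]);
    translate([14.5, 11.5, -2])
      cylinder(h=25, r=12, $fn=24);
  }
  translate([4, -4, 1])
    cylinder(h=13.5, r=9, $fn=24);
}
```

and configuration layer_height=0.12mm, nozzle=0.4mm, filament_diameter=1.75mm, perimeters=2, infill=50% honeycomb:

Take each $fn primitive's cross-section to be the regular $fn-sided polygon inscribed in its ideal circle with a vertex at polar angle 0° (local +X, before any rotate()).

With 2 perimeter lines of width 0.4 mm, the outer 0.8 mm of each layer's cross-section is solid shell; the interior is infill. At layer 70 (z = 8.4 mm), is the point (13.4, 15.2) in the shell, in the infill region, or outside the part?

outside

At z = 8.4 mm: the cube (footprint 10×26.5) is included at this height; the r=12 cylinder at (14.5, 11.5) gives a regular 24-gon of circumradius 12 (constant along its height); Subtracting the remaining from the first: starting from the 10×26.5 cube, the r=12 cylinder at (14.5, 11.5) partially overlaps it — only the 118.83 mm² overlap (of its 447.24 mm²) is removed, clipping the outline — 1 connected region; the cylinder at (4, -4): section is a regular 24-gon, circumradius r=9; Combining (union): the regions partially overlap (shared area 33.41 mm²), so overlapping operands fuse into one piece — 1 connected region. Overall, the cross-section is a single solid region. The nearest boundary edge runs (10.00, 26.50)→(10.00, 22.51); distance from the point to it = 8.07 mm. The point is not inside any of the regions above, so it lies outside the cross-section (8.07 mm from the nearest boundary).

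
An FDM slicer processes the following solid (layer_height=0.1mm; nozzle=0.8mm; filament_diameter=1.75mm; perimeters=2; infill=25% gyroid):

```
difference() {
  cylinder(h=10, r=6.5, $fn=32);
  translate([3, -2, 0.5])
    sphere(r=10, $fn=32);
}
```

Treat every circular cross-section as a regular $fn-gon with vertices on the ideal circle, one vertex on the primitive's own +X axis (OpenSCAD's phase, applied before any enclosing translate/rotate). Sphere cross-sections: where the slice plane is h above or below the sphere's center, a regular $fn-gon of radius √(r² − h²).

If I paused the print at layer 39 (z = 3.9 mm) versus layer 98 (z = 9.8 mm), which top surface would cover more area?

Layer 39 (z = 3.9): the cylinder: section is a regular 32-gon, circumradius r=6.5 (area = (32/2)·6.500²·sin(360°/32) = 131.88 mm²); the r=10 sphere at (3, -2) slices to a regular 32-gon of circumradius 9.404 (√(r²−h²) with h=3.4 from center) (area = (32/2)·9.404²·sin(360°/32) = 276.06 mm²); Subtracting the remaining from the first: starting from the r=6.5 cylinder (131.88 mm²), the r=10 sphere at (3, -2) partially overlaps it — only the 127.21 mm² overlap (of its 276.06 mm²) is removed, clipping the outline — area = 4.67 mm². So its area = 4.67 mm². Layer 98 (z = 9.8): the r=6.5 cylinder contributes a regular 32-gon of circumradius 6.5 (area = (32/2)·6.500²·sin(360°/32) = 131.88 mm²); the r=10 sphere at (3, -2) contributes a regular 32-gon of circumradius √(10²−9.3²) = 3.676 (area = (32/2)·3.676²·sin(360°/32) = 42.17 mm²); After the difference (first − rest): starting from the r=6.5 cylinder (131.88 mm²), the r=10 sphere at (3, -2) partially overlaps it — only the 38.79 mm² overlap (of its 42.17 mm²) is removed, clipping the outline — area = 93.09 mm². So its area = 93.09 mm². Layer 98 is larger (93.09 vs 4.67 mm²).

layer 98 (z = 9.8 mm)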